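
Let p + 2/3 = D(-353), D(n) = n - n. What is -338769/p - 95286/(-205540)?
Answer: 26111491419/51385 ≈ 5.0815e+5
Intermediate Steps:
D(n) = 0
p = -⅔ (p = -⅔ + 0 = -⅔ ≈ -0.66667)
-338769/p - 95286/(-205540) = -338769/(-⅔) - 95286/(-205540) = -338769*(-3/2) - 95286*(-1/205540) = 1016307/2 + 47643/102770 = 26111491419/51385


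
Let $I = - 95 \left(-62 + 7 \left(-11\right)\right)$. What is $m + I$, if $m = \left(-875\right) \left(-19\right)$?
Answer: $29830$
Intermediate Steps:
$I = 13205$ ($I = - 95 \left(-62 - 77\right) = \left(-95\right) \left(-139\right) = 13205$)
$m = 16625$
$m + I = 16625 + 13205 = 29830$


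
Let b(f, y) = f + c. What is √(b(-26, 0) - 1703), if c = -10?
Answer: I*√1739 ≈ 41.701*I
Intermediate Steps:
b(f, y) = -10 + f (b(f, y) = f - 10 = -10 + f)
√(b(-26, 0) - 1703) = √((-10 - 26) - 1703) = √(-36 - 1703) = √(-1739) = I*√1739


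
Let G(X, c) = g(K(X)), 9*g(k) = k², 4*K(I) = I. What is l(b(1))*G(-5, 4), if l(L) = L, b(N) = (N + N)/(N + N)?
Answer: 25/144 ≈ 0.17361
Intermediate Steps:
K(I) = I/4
g(k) = k²/9
b(N) = 1 (b(N) = (2*N)/((2*N)) = (2*N)*(1/(2*N)) = 1)
G(X, c) = X²/144 (G(X, c) = (X/4)²/9 = (X²/16)/9 = X²/144)
l(b(1))*G(-5, 4) = 1*((1/144)*(-5)²) = 1*((1/144)*25) = 1*(25/144) = 25/144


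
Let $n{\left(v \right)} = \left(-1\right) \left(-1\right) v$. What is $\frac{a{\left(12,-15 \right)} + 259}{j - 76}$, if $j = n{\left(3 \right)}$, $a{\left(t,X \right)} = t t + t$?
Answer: $- \frac{415}{73} \approx -5.6849$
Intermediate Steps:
$n{\left(v \right)} = v$ ($n{\left(v \right)} = 1 v = v$)
$a{\left(t,X \right)} = t + t^{2}$ ($a{\left(t,X \right)} = t^{2} + t = t + t^{2}$)
$j = 3$
$\frac{a{\left(12,-15 \right)} + 259}{j - 76} = \frac{12 \left(1 + 12\right) + 259}{3 - 76} = \frac{12 \cdot 13 + 259}{-73} = \left(156 + 259\right) \left(- \frac{1}{73}\right) = 415 \left(- \frac{1}{73}\right) = - \frac{415}{73}$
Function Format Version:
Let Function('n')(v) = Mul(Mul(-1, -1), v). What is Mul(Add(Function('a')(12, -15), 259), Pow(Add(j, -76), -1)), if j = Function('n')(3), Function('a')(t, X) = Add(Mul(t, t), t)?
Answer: Rational(-415, 73) ≈ -5.6849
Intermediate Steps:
Function('n')(v) = v (Function('n')(v) = Mul(1, v) = v)
Function('a')(t, X) = Add(t, Pow(t, 2)) (Function('a')(t, X) = Add(Pow(t, 2), t) = Add(t, Pow(t, 2)))
j = 3
Mul(Add(Function('a')(12, -15), 259), Pow(Add(j, -76), -1)) = Mul(Add(Mul(12, Add(1, 12)), 259), Pow(Add(3, -76), -1)) = Mul(Add(Mul(12, 13), 259), Pow(-73, -1)) = Mul(Add(156, 259), Rational(-1, 73)) = Mul(415, Rational(-1, 73)) = Rational(-415, 73)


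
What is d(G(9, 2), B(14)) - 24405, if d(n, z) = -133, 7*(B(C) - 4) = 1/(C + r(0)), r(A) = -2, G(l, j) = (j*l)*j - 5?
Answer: -24538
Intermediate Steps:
G(l, j) = -5 + l*j**2 (G(l, j) = l*j**2 - 5 = -5 + l*j**2)
B(C) = 4 + 1/(7*(-2 + C)) (B(C) = 4 + 1/(7*(C - 2)) = 4 + 1/(7*(-2 + C)))
d(G(9, 2), B(14)) - 24405 = -133 - 24405 = -24538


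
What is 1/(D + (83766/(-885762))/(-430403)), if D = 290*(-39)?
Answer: -63539103681/718627262618149 ≈ -8.8417e-5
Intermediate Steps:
D = -11310
1/(D + (83766/(-885762))/(-430403)) = 1/(-11310 + (83766/(-885762))/(-430403)) = 1/(-11310 + (83766*(-1/885762))*(-1/430403)) = 1/(-11310 - 13961/147627*(-1/430403)) = 1/(-11310 + 13961/63539103681) = 1/(-718627262618149/63539103681) = -63539103681/718627262618149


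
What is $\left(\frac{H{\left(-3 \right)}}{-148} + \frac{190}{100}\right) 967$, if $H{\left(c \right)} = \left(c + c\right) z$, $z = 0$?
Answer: $\frac{18373}{10} \approx 1837.3$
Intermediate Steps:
$H{\left(c \right)} = 0$ ($H{\left(c \right)} = \left(c + c\right) 0 = 2 c 0 = 0$)
$\left(\frac{H{\left(-3 \right)}}{-148} + \frac{190}{100}\right) 967 = \left(\frac{0}{-148} + \frac{190}{100}\right) 967 = \left(0 \left(- \frac{1}{148}\right) + 190 \cdot \frac{1}{100}\right) 967 = \left(0 + \frac{19}{10}\right) 967 = \frac{19}{10} \cdot 967 = \frac{18373}{10}$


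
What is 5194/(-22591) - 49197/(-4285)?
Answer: 1089153137/96802435 ≈ 11.251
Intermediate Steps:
5194/(-22591) - 49197/(-4285) = 5194*(-1/22591) - 49197*(-1/4285) = -5194/22591 + 49197/4285 = 1089153137/96802435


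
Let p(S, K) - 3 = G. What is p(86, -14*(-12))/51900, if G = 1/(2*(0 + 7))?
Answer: 43/726600 ≈ 5.9180e-5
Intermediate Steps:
G = 1/14 (G = 1/(2*7) = 1/14 ≈ 0.071429)
p(S, K) = 43/14 (p(S, K) = 3 + 1/14 = 43/14)
p(86, -14*(-12))/51900 = (43/14)/51900 = (43/14)*(1/51900) = 43/726600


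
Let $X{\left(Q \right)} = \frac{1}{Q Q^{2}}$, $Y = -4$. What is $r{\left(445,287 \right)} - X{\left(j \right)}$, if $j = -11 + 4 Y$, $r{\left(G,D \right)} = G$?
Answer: $\frac{8758936}{19683} \approx 445.0$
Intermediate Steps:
$j = -27$ ($j = -11 + 4 \left(-4\right) = -11 - 16 = -27$)
$X{\left(Q \right)} = \frac{1}{Q^{3}}$
$r{\left(445,287 \right)} - X{\left(j \right)} = 445 - \frac{1}{-19683} = 445 - - \frac{1}{19683} = 445 + \frac{1}{19683} = \frac{8758936}{19683}$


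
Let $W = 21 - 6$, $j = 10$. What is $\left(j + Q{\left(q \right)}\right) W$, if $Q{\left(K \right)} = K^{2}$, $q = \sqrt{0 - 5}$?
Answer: $75$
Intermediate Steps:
$q = i \sqrt{5}$ ($q = \sqrt{-5} = i \sqrt{5} \approx 2.2361 i$)
$W = 15$ ($W = 21 - 6 = 15$)
$\left(j + Q{\left(q \right)}\right) W = \left(10 + \left(i \sqrt{5}\right)^{2}\right) 15 = \left(10 - 5\right) 15 = 5 \cdot 15 = 75$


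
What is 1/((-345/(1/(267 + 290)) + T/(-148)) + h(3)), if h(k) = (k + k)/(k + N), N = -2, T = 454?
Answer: -74/14219993 ≈ -5.2039e-6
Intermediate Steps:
h(k) = 2*k/(-2 + k) (h(k) = (k + k)/(k - 2) = (2*k)/(-2 + k) = 2*k/(-2 + k))
1/((-345/(1/(267 + 290)) + T/(-148)) + h(3)) = 1/((-345/(1/(267 + 290)) + 454/(-148)) + 2*3/(-2 + 3)) = 1/((-345/(1/557) + 454*(-1/148)) + 2*3/1) = 1/((-345/1/557 - 227/74) + 2*3*1) = 1/((-345*557 - 227/74) + 6) = 1/((-192165 - 227/74) + 6) = 1/(-14220437/74 + 6) = 1/(-14219993/74) = -74/14219993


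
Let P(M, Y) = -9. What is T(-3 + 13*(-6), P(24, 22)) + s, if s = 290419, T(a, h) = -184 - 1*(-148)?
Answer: 290383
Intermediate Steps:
T(a, h) = -36 (T(a, h) = -184 + 148 = -36)
T(-3 + 13*(-6), P(24, 22)) + s = -36 + 290419 = 290383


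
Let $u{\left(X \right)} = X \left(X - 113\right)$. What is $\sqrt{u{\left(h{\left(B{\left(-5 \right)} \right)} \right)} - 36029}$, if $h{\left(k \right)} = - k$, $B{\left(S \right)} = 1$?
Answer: $i \sqrt{35915} \approx 189.51 i$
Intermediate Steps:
$u{\left(X \right)} = X \left(-113 + X\right)$
$\sqrt{u{\left(h{\left(B{\left(-5 \right)} \right)} \right)} - 36029} = \sqrt{\left(-1\right) 1 \left(-113 - 1\right) - 36029} = \sqrt{- (-113 - 1) - 36029} = \sqrt{\left(-1\right) \left(-114\right) - 36029} = \sqrt{114 - 36029} = \sqrt{-35915} = i \sqrt{35915}$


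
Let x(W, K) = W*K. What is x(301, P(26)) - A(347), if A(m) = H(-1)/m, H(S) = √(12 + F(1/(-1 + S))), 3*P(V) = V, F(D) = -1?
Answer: 7826/3 - √11/347 ≈ 2608.7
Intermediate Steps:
P(V) = V/3
H(S) = √11 (H(S) = √(12 - 1) = √11)
A(m) = √11/m
x(W, K) = K*W
x(301, P(26)) - A(347) = ((⅓)*26)*301 - √11/347 = (26/3)*301 - √11/347 = 7826/3 - √11/347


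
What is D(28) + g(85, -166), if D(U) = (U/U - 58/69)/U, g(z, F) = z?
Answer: 164231/1932 ≈ 85.006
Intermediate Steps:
D(U) = 11/(69*U) (D(U) = (1 - 58*1/69)/U = (1 - 58/69)/U = 11/(69*U))
D(28) + g(85, -166) = (11/69)/28 + 85 = (11/69)*(1/28) + 85 = 11/1932 + 85 = 164231/1932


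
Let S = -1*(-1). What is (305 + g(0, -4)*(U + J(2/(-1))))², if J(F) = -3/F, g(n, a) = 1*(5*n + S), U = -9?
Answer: 354025/4 ≈ 88506.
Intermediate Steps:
S = 1
g(n, a) = 1 + 5*n (g(n, a) = 1*(5*n + 1) = 1*(1 + 5*n) = 1 + 5*n)
(305 + g(0, -4)*(U + J(2/(-1))))² = (305 + (1 + 5*0)*(-9 - 3/(2/(-1))))² = (305 + (1 + 0)*(-9 - 3/(2*(-1))))² = (305 + 1*(-9 - 3/(-2)))² = (305 + 1*(-9 - 3*(-½)))² = (305 + 1*(-9 + 3/2))² = (305 + 1*(-15/2))² = (305 - 15/2)² = (595/2)² = 354025/4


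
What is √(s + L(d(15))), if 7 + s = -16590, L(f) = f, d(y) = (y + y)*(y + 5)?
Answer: I*√15997 ≈ 126.48*I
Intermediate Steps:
d(y) = 2*y*(5 + y) (d(y) = (2*y)*(5 + y) = 2*y*(5 + y))
s = -16597 (s = -7 - 16590 = -16597)
√(s + L(d(15))) = √(-16597 + 2*15*(5 + 15)) = √(-16597 + 2*15*20) = √(-16597 + 600) = √(-15997) = I*√15997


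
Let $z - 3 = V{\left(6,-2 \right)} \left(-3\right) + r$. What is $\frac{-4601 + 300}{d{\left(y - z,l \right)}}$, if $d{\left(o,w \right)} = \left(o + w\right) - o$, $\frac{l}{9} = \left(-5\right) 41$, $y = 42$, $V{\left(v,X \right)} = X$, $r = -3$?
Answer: $\frac{4301}{1845} \approx 2.3312$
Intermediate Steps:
$z = 6$ ($z = 3 - -3 = 3 + \left(6 - 3\right) = 3 + 3 = 6$)
$l = -1845$ ($l = 9 \left(\left(-5\right) 41\right) = 9 \left(-205\right) = -1845$)
$d{\left(o,w \right)} = w$
$\frac{-4601 + 300}{d{\left(y - z,l \right)}} = \frac{-4601 + 300}{-1845} = \left(-4301\right) \left(- \frac{1}{1845}\right) = \frac{4301}{1845}$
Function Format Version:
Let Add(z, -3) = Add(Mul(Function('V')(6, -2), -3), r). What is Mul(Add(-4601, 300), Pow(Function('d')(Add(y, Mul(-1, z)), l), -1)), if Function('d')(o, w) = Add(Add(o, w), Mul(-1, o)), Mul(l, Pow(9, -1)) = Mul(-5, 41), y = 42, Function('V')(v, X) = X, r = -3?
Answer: Rational(4301, 1845) ≈ 2.3312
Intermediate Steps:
z = 6 (z = Add(3, Add(Mul(-2, -3), -3)) = Add(3, Add(6, -3)) = Add(3, 3) = 6)
l = -1845 (l = Mul(9, Mul(-5, 41)) = Mul(9, -205) = -1845)
Function('d')(o, w) = w
Mul(Add(-4601, 300), Pow(Function('d')(Add(y, Mul(-1, z)), l), -1)) = Mul(Add(-4601, 300), Pow(-1845, -1)) = Mul(-4301, Rational(-1, 1845)) = Rational(4301, 1845)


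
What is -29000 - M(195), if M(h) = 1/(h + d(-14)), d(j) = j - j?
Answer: -5655001/195 ≈ -29000.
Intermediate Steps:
d(j) = 0
M(h) = 1/h (M(h) = 1/(h + 0) = 1/h)
-29000 - M(195) = -29000 - 1/195 = -5655001/195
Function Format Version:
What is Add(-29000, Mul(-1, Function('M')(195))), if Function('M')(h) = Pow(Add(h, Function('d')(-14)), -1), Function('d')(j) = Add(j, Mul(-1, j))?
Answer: Rational(-5655001, 195) ≈ -29000.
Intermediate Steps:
Function('d')(j) = 0
Function('M')(h) = Pow(h, -1) (Function('M')(h) = Pow(Add(h, 0), -1) = Pow(h, -1))
Add(-29000, Mul(-1, Function('M')(195))) = Add(-29000, Mul(-1, Pow(195, -1))) = Add(-29000, Mul(-1, Rational(1, 195))) = Add(-29000, Rational(-1, 195)) = Rational(-5655001, 195)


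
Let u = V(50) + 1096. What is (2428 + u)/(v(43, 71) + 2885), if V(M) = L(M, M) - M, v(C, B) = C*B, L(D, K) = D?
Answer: 1762/2969 ≈ 0.59347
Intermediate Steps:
v(C, B) = B*C
V(M) = 0 (V(M) = M - M = 0)
u = 1096 (u = 0 + 1096 = 1096)
(2428 + u)/(v(43, 71) + 2885) = (2428 + 1096)/(71*43 + 2885) = 3524/(3053 + 2885) = 3524/5938 = 3524*(1/5938) = 1762/2969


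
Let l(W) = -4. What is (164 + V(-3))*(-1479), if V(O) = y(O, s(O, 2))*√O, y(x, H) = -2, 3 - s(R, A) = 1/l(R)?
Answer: -242556 + 2958*I*√3 ≈ -2.4256e+5 + 5123.4*I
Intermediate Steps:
s(R, A) = 13/4 (s(R, A) = 3 - 1/(-4) = 3 - 1*(-¼) = 3 + ¼ = 13/4)
V(O) = -2*√O
(164 + V(-3))*(-1479) = (164 - 2*I*√3)*(-1479) = -242556 + 2958*I*√3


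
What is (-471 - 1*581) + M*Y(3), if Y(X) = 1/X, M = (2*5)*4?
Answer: -3116/3 ≈ -1038.7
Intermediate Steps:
M = 40 (M = 10*4 = 40)
(-471 - 1*581) + M*Y(3) = (-471 - 1*581) + 40/3 = (-471 - 581) + 40*(⅓) = -1052 + 40/3 = -3116/3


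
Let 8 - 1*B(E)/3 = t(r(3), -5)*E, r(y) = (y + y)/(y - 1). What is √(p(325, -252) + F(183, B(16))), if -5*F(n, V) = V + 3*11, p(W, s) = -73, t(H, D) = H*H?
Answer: √2 ≈ 1.4142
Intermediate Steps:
r(y) = 2*y/(-1 + y) (r(y) = (2*y)/(-1 + y) = 2*y/(-1 + y))
t(H, D) = H²
B(E) = 24 - 27*E (B(E) = 24 - 3*(2*3/(-1 + 3))²*E = 24 - 3*(2*3/2)²*E = 24 - 3*(2*3*(½))²*E = 24 - 3*3²*E = 24 - 27*E)
F(n, V) = -33/5 - V/5 (F(n, V) = -(V + 3*11)/5 = -(V + 33)/5 = -(33 + V)/5 = -33/5 - V/5)
√(p(325, -252) + F(183, B(16))) = √(-73 + (-33/5 - (24 - 27*16)/5)) = √(-73 + (-33/5 - (24 - 432)/5)) = √(-73 + (-33/5 - ⅕*(-408))) = √(-73 + (-33/5 + 408/5)) = √(-73 + 75) = √2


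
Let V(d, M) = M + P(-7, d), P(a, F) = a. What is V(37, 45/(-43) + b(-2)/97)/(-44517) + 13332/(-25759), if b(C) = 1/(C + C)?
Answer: -9898505542627/19131766415652 ≈ -0.51739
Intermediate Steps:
b(C) = 1/(2*C)
V(d, M) = -7 + M (V(d, M) = M - 7 = -7 + M)
V(37, 45/(-43) + b(-2)/97)/(-44517) + 13332/(-25759) = (-7 + (45/(-43) + ((½)/(-2))/97))/(-44517) + 13332/(-25759) = (-7 + (45*(-1/43) + ((½)*(-½))*(1/97)))*(-1/44517) + 13332*(-1/25759) = (-7 + (-45/43 - ¼*1/97))*(-1/44517) - 13332/25759 = (-7 + (-45/43 - 1/388))*(-1/44517) - 13332/25759 = (-7 - 17503/16684)*(-1/44517) - 13332/25759 = -134291/16684*(-1/44517) - 13332/25759 = 134291/742721628 - 13332/25759 = -9898505542627/19131766415652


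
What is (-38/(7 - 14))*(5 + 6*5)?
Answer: 190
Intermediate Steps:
(-38/(7 - 14))*(5 + 6*5) = (-38/(-7))*(5 + 30) = -1/7*(-38)*35 = (38/7)*35 = 190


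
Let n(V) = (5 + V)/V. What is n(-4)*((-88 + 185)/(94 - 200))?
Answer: 97/424 ≈ 0.22877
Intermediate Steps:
n(V) = (5 + V)/V
n(-4)*((-88 + 185)/(94 - 200)) = ((5 - 4)/(-4))*((-88 + 185)/(94 - 200)) = (-1/4*1)*(97/(-106)) = -97*(-1)/(4*106) = -1/4*(-97/106) = 97/424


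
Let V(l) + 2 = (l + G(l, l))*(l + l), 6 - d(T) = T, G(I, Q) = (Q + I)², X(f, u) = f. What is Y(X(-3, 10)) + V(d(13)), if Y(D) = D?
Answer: -2651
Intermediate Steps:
G(I, Q) = (I + Q)²
d(T) = 6 - T
V(l) = -2 + 2*l*(l + 4*l²) (V(l) = -2 + (l + (l + l)²)*(l + l) = -2 + (l + (2*l)²)*(2*l) = -2 + (l + 4*l²)*(2*l) = -2 + 2*l*(l + 4*l²))
Y(X(-3, 10)) + V(d(13)) = -3 + (-2 + 2*(6 - 1*13)² + 8*(6 - 1*13)³) = -3 + (-2 + 2*(6 - 13)² + 8*(6 - 13)³) = -3 + (-2 + 2*(-7)² + 8*(-7)³) = -3 + (-2 + 2*49 + 8*(-343)) = -3 + (-2 + 98 - 2744) = -3 - 2648 = -2651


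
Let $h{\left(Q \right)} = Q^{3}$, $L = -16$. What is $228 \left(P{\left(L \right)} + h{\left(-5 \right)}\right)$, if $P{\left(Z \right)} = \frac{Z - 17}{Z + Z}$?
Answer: $- \frac{226119}{8} \approx -28265.0$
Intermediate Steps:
$P{\left(Z \right)} = \frac{-17 + Z}{2 Z}$
$228 \left(P{\left(L \right)} + h{\left(-5 \right)}\right) = 228 \left(\frac{-17 - 16}{2 \left(-16\right)} + \left(-5\right)^{3}\right) = 228 \left(\frac{1}{2} \left(- \frac{1}{16}\right) \left(-33\right) - 125\right) = 228 \left(\frac{33}{32} - 125\right) = 228 \left(- \frac{3967}{32}\right) = - \frac{226119}{8}$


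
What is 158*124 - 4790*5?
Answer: -4358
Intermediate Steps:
158*124 - 4790*5 = 19592 - 23950 = -4358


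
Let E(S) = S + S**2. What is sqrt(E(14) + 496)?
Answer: sqrt(706) ≈ 26.571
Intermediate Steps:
sqrt(E(14) + 496) = sqrt(14*(1 + 14) + 496) = sqrt(14*15 + 496) = sqrt(210 + 496) = sqrt(706)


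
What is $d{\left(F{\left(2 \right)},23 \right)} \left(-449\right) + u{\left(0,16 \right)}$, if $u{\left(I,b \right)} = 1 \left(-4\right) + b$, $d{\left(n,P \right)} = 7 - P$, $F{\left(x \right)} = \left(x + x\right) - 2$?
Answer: $7196$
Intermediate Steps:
$F{\left(x \right)} = -2 + 2 x$ ($F{\left(x \right)} = 2 x - 2 = -2 + 2 x$)
$u{\left(I,b \right)} = -4 + b$
$d{\left(F{\left(2 \right)},23 \right)} \left(-449\right) + u{\left(0,16 \right)} = \left(7 - 23\right) \left(-449\right) + \left(-4 + 16\right) = \left(7 - 23\right) \left(-449\right) + 12 = \left(-16\right) \left(-449\right) + 12 = 7184 + 12 = 7196$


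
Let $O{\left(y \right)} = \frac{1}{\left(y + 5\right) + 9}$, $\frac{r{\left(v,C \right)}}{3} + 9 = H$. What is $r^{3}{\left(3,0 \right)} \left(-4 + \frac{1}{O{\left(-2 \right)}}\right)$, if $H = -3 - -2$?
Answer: $-216000$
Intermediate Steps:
$H = -1$ ($H = -3 + 2 = -1$)
$r{\left(v,C \right)} = -30$ ($r{\left(v,C \right)} = -27 + 3 \left(-1\right) = -27 - 3 = -30$)
$O{\left(y \right)} = \frac{1}{14 + y}$ ($O{\left(y \right)} = \frac{1}{\left(5 + y\right) + 9} = \frac{1}{14 + y}$)
$r^{3}{\left(3,0 \right)} \left(-4 + \frac{1}{O{\left(-2 \right)}}\right) = \left(-30\right)^{3} \left(-4 + \frac{1}{\frac{1}{14 - 2}}\right) = - 27000 \left(-4 + \frac{1}{\frac{1}{12}}\right) = - 27000 \left(-4 + 12\right) = \left(-27000\right) 8 = -216000$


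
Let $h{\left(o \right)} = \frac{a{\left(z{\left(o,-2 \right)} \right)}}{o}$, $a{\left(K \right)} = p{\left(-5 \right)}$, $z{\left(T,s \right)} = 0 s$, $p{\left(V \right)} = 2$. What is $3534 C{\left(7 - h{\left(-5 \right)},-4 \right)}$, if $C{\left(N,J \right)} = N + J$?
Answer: $\frac{60078}{5} \approx 12016.0$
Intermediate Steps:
$z{\left(T,s \right)} = 0$
$a{\left(K \right)} = 2$
$h{\left(o \right)} = \frac{2}{o}$
$C{\left(N,J \right)} = J + N$
$3534 C{\left(7 - h{\left(-5 \right)},-4 \right)} = 3534 \left(-4 + \left(7 - \frac{2}{-5}\right)\right) = 3534 \left(-4 + \left(7 - 2 \left(- \frac{1}{5}\right)\right)\right) = 3534 \left(-4 + \left(7 - - \frac{2}{5}\right)\right) = 3534 \left(-4 + \left(7 + \frac{2}{5}\right)\right) = 3534 \left(-4 + \frac{37}{5}\right) = 3534 \cdot \frac{17}{5} = \frac{60078}{5}$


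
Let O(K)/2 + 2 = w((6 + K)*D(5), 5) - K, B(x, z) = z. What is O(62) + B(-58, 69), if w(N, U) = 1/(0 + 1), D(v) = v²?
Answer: -57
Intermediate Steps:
w(N, U) = 1 (w(N, U) = 1/1 = 1)
O(K) = -2 - 2*K (O(K) = -4 + 2*(1 - K) = -4 + (2 - 2*K) = -2 - 2*K)
O(62) + B(-58, 69) = (-2 - 2*62) + 69 = (-2 - 124) + 69 = -126 + 69 = -57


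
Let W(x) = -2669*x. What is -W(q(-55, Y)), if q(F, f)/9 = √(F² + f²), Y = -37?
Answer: 312273*√26 ≈ 1.5923e+6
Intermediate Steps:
q(F, f) = 9*√(F² + f²)
-W(q(-55, Y)) = -(-2669)*9*√((-55)² + (-37)²) = -(-2669)*9*√(3025 + 1369) = -(-2669)*9*√4394 = -(-2669)*9*(13*√26) = -(-2669)*117*√26 = -(-312273)*√26 = 312273*√26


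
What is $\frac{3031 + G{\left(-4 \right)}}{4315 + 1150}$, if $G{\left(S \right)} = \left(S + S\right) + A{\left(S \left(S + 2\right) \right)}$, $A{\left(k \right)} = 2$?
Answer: $\frac{605}{1093} \approx 0.55352$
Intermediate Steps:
$G{\left(S \right)} = 2 + 2 S$ ($G{\left(S \right)} = \left(S + S\right) + 2 = 2 S + 2 = 2 + 2 S$)
$\frac{3031 + G{\left(-4 \right)}}{4315 + 1150} = \frac{3031 + \left(2 + 2 \left(-4\right)\right)}{4315 + 1150} = \frac{3031 + \left(2 - 8\right)}{5465} = \left(3031 - 6\right) \frac{1}{5465} = 3025 \cdot \frac{1}{5465} = \frac{605}{1093}$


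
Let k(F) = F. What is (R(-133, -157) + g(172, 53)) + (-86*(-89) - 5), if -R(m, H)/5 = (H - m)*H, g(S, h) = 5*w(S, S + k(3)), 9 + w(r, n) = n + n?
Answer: -9486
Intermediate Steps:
w(r, n) = -9 + 2*n (w(r, n) = -9 + (n + n) = -9 + 2*n)
g(S, h) = -15 + 10*S (g(S, h) = 5*(-9 + 2*(S + 3)) = 5*(-9 + 2*(3 + S)) = 5*(-9 + (6 + 2*S)) = 5*(-3 + 2*S) = -15 + 10*S)
R(m, H) = -5*H*(H - m) (R(m, H) = -5*(H - m)*H = -5*H*(H - m))
(R(-133, -157) + g(172, 53)) + (-86*(-89) - 5) = (5*(-157)*(-133 - 1*(-157)) + (-15 + 10*172)) + (-86*(-89) - 5) = (5*(-157)*(-133 + 157) + (-15 + 1720)) + (7654 - 5) = (5*(-157)*24 + 1705) + 7649 = (-18840 + 1705) + 7649 = -17135 + 7649 = -9486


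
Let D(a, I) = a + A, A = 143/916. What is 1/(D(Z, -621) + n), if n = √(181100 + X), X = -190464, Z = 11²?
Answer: 101656764/20173258825 - 1678112*I*√2341/20173258825 ≈ 0.0050392 - 0.0040248*I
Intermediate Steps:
A = 143/916 (A = 143*(1/916) = 143/916 ≈ 0.15611)
Z = 121
n = 2*I*√2341 (n = √(181100 - 190464) = √(-9364) = 2*I*√2341 ≈ 96.768*I)
D(a, I) = 143/916 + a (D(a, I) = a + 143/916 = 143/916 + a)
1/(D(Z, -621) + n) = 1/((143/916 + 121) + 2*I*√2341) = 1/(110979/916 + 2*I*√2341)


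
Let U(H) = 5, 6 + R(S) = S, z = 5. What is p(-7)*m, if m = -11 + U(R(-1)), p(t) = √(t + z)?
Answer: -6*I*√2 ≈ -8.4853*I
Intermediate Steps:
R(S) = -6 + S
p(t) = √(5 + t) (p(t) = √(t + 5) = √(5 + t))
m = -6 (m = -11 + 5 = -6)
p(-7)*m = √(5 - 7)*(-6) = √(-2)*(-6) = (I*√2)*(-6) = -6*I*√2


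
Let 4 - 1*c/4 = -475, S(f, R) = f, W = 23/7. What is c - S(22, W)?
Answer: 1894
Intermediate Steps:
W = 23/7 (W = 23*(⅐) = 23/7 ≈ 3.2857)
c = 1916 (c = 16 - 4*(-475) = 16 + 1900 = 1916)
c - S(22, W) = 1916 - 1*22 = 1916 - 22 = 1894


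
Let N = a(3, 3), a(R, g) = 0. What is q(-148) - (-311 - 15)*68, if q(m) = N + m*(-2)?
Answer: 22464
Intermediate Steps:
N = 0
q(m) = -2*m (q(m) = 0 + m*(-2) = 0 - 2*m = -2*m)
q(-148) - (-311 - 15)*68 = -2*(-148) - (-311 - 15)*68 = 296 - (-326)*68 = 296 - 1*(-22168) = 296 + 22168 = 22464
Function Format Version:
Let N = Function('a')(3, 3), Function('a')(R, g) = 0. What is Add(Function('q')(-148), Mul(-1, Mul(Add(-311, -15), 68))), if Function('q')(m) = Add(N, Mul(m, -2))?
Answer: 22464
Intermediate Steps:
N = 0
Function('q')(m) = Mul(-2, m) (Function('q')(m) = Add(0, Mul(m, -2)) = Add(0, Mul(-2, m)) = Mul(-2, m))
Add(Function('q')(-148), Mul(-1, Mul(Add(-311, -15), 68))) = Add(Mul(-2, -148), Mul(-1, Mul(Add(-311, -15), 68))) = Add(296, Mul(-1, Mul(-326, 68))) = Add(296, Mul(-1, -22168)) = Add(296, 22168) = 22464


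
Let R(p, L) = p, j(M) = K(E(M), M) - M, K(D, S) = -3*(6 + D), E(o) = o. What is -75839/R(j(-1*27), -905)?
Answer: -75839/90 ≈ -842.66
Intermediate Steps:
K(D, S) = -18 - 3*D
j(M) = -18 - 4*M (j(M) = (-18 - 3*M) - M = -18 - 4*M)
-75839/R(j(-1*27), -905) = -75839/(-18 - (-4)*27) = -75839/(-18 - 4*(-27)) = -75839/(-18 + 108) = -75839/90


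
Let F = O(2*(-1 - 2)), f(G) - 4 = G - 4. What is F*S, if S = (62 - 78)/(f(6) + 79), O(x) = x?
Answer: 96/85 ≈ 1.1294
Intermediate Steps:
f(G) = G (f(G) = 4 + (G - 4) = 4 + (-4 + G) = G)
F = -6 (F = 2*(-1 - 2) = 2*(-3) = -6)
S = -16/85 (S = (62 - 78)/(6 + 79) = -16/85 ≈ -0.18824)
F*S = -6*(-16/85) = 96/85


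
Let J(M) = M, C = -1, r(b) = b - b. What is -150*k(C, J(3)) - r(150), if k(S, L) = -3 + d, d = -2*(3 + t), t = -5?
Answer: -150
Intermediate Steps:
r(b) = 0
d = 4 (d = -2*(3 - 5) = -2*(-2) = 4)
k(S, L) = 1 (k(S, L) = -3 + 4 = 1)
-150*k(C, J(3)) - r(150) = -150*1 - 1*0 = -150 + 0 = -150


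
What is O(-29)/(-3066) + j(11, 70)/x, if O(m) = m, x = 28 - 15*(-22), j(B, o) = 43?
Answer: 35555/274407 ≈ 0.12957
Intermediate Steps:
x = 358 (x = 28 + 330 = 358)
O(-29)/(-3066) + j(11, 70)/x = -29/(-3066) + 43/358 = -29*(-1/3066) + 43*(1/358) = 29/3066 + 43/358 = 35555/274407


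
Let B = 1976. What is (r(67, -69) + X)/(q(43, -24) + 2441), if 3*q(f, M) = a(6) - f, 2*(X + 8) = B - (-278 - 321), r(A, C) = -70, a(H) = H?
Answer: 7257/14572 ≈ 0.49801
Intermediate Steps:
X = 2559/2 (X = -8 + (1976 - (-278 - 321))/2 = -8 + (1976 - 1*(-599))/2 = -8 + (1976 + 599)/2 = -8 + (½)*2575 = -8 + 2575/2 = 2559/2 ≈ 1279.5)
q(f, M) = 2 - f/3 (q(f, M) = (6 - f)/3 = 2 - f/3)
(r(67, -69) + X)/(q(43, -24) + 2441) = (-70 + 2559/2)/((2 - ⅓*43) + 2441) = 2419/(2*((2 - 43/3) + 2441)) = 2419/(2*(-37/3 + 2441)) = 2419/(2*(7286/3)) = (2419/2)*(3/7286) = 7257/14572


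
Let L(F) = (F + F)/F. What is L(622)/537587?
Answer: 2/537587 ≈ 3.7203e-6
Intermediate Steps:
L(F) = 2 (L(F) = (2*F)/F = 2)
L(622)/537587 = 2/537587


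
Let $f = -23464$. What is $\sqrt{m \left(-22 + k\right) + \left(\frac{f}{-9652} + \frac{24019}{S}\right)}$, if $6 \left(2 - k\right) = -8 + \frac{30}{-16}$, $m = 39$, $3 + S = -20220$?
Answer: $\frac{i \sqrt{3025015321889580621}}{65064132} \approx 26.731 i$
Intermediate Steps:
$S = -20223$ ($S = -3 - 20220 = -20223$)
$k = \frac{175}{48}$ ($k = 2 - \frac{-8 + \frac{30}{-16}}{6} = 2 - \frac{-8 + 30 \left(- \frac{1}{16}\right)}{6} = 2 - \frac{-8 - \frac{15}{8}}{6} = 2 - - \frac{79}{48} = 2 + \frac{79}{48} = \frac{175}{48} \approx 3.6458$)
$\sqrt{m \left(-22 + k\right) + \left(\frac{f}{-9652} + \frac{24019}{S}\right)} = \sqrt{39 \left(-22 + \frac{175}{48}\right) + \left(- \frac{23464}{-9652} + \frac{24019}{-20223}\right)} = \sqrt{39 \left(- \frac{881}{48}\right) + \left(\left(-23464\right) \left(- \frac{1}{9652}\right) + 24019 \left(- \frac{1}{20223}\right)\right)} = \sqrt{- \frac{11453}{16} + \left(\frac{5866}{2413} - \frac{24019}{20223}\right)} = \sqrt{- \frac{11453}{16} + \frac{60670271}{48798099}} = \sqrt{- \frac{557913903511}{780769584}} = \frac{i \sqrt{3025015321889580621}}{65064132}$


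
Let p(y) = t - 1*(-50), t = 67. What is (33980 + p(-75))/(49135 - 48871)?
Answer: 34097/264 ≈ 129.16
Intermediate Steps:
p(y) = 117 (p(y) = 67 - 1*(-50) = 67 + 50 = 117)
(33980 + p(-75))/(49135 - 48871) = (33980 + 117)/(49135 - 48871) = 34097/264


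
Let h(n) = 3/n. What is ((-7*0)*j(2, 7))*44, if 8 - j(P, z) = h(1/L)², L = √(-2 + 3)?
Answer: 0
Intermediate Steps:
L = 1 (L = √1 = 1)
j(P, z) = -1 (j(P, z) = 8 - (3/(1/1))² = 8 - (3/1)² = 8 - (3*1)² = 8 - 1*3² = 8 - 1*9 = 8 - 9 = -1)
((-7*0)*j(2, 7))*44 = (-7*0*(-1))*44 = (0*(-1))*44 = 0*44 = 0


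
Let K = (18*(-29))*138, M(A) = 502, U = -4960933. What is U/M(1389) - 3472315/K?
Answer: -6131425301/623484 ≈ -9834.1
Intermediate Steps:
K = -72036 (K = -522*138 = -72036)
U/M(1389) - 3472315/K = -4960933/502 - 3472315/(-72036) = -4960933*1/502 - 3472315*(-1/72036) = -4960933/502 + 119735/2484 = -6131425301/623484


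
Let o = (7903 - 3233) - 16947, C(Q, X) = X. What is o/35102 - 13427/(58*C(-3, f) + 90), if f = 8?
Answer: -119529003/4861627 ≈ -24.586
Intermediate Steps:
o = -12277 (o = 4670 - 16947 = -12277)
o/35102 - 13427/(58*C(-3, f) + 90) = -12277/35102 - 13427/(58*8 + 90) = -12277*1/35102 - 13427/(464 + 90) = -12277/35102 - 13427/554 = -119529003/4861627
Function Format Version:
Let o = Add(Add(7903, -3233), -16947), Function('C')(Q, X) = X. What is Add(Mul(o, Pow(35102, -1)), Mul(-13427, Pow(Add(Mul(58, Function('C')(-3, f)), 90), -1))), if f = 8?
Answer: Rational(-119529003, 4861627) ≈ -24.586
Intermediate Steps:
o = -12277 (o = Add(4670, -16947) = -12277)
Add(Mul(o, Pow(35102, -1)), Mul(-13427, Pow(Add(Mul(58, Function('C')(-3, f)), 90), -1))) = Add(Mul(-12277, Pow(35102, -1)), Mul(-13427, Pow(Add(Mul(58, 8), 90), -1))) = Add(Mul(-12277, Rational(1, 35102)), Mul(-13427, Pow(Add(464, 90), -1))) = Add(Rational(-12277, 35102), Mul(-13427, Pow(554, -1))) = Add(Rational(-12277, 35102), Mul(-13427, Rational(1, 554))) = Add(Rational(-12277, 35102), Rational(-13427, 554)) = Rational(-119529003, 4861627)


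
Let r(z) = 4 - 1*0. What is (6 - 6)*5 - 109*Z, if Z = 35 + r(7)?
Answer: -4251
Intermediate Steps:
r(z) = 4 (r(z) = 4 + 0 = 4)
Z = 39 (Z = 35 + 4 = 39)
(6 - 6)*5 - 109*Z = (6 - 6)*5 - 109*39 = 0*5 - 4251 = 0 - 4251 = -4251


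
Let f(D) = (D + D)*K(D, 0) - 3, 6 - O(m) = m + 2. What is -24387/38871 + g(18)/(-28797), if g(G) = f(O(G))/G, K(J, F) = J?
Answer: -1406224969/2238736374 ≈ -0.62813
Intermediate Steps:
O(m) = 4 - m (O(m) = 6 - (m + 2) = 6 - (2 + m) = 6 + (-2 - m) = 4 - m)
f(D) = -3 + 2*D**2 (f(D) = (D + D)*D - 3 = (2*D)*D - 3 = 2*D**2 - 3 = -3 + 2*D**2)
g(G) = (-3 + 2*(4 - G)**2)/G
-24387/38871 + g(18)/(-28797) = -24387/38871 + ((-3 + 2*(-4 + 18)**2)/18)/(-28797) = -24387*1/38871 + ((-3 + 2*14**2)/18)*(-1/28797) = -8129/12957 + ((-3 + 2*196)/18)*(-1/28797) = -8129/12957 + ((-3 + 392)/18)*(-1/28797) = -8129/12957 + ((1/18)*389)*(-1/28797) = -8129/12957 + (389/18)*(-1/28797) = -8129/12957 - 389/518346 = -1406224969/2238736374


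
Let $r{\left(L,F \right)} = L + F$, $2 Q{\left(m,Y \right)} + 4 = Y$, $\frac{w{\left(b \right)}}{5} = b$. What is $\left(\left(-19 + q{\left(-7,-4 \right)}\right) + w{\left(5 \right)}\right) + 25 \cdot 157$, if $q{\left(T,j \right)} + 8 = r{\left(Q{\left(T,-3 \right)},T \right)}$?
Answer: $\frac{7825}{2} \approx 3912.5$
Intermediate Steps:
$w{\left(b \right)} = 5 b$
$Q{\left(m,Y \right)} = -2 + \frac{Y}{2}$
$r{\left(L,F \right)} = F + L$
$q{\left(T,j \right)} = - \frac{23}{2} + T$ ($q{\left(T,j \right)} = -8 + \left(T + \left(-2 + \frac{1}{2} \left(-3\right)\right)\right) = -8 + \left(T - \frac{7}{2}\right) = -8 + \left(- \frac{7}{2} + T\right) = - \frac{23}{2} + T$)
$\left(\left(-19 + q{\left(-7,-4 \right)}\right) + w{\left(5 \right)}\right) + 25 \cdot 157 = \left(\left(-19 - \frac{37}{2}\right) + 5 \cdot 5\right) + 25 \cdot 157 = \left(\left(-19 - \frac{37}{2}\right) + 25\right) + 3925 = \left(- \frac{75}{2} + 25\right) + 3925 = - \frac{25}{2} + 3925 = \frac{7825}{2}$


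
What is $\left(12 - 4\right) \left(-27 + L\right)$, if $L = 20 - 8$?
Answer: $-120$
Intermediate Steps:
$L = 12$
$\left(12 - 4\right) \left(-27 + L\right) = \left(12 - 4\right) \left(-27 + 12\right) = \left(12 - 4\right) \left(-15\right) = 8 \left(-15\right) = -120$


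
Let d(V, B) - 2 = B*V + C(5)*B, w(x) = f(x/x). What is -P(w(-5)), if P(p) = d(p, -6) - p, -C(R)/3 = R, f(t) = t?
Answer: -85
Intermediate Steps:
C(R) = -3*R
w(x) = 1 (w(x) = x/x = 1)
d(V, B) = 2 - 15*B + B*V (d(V, B) = 2 + (B*V + (-3*5)*B) = 2 + (B*V - 15*B) = 2 + (-15*B + B*V) = 2 - 15*B + B*V)
P(p) = 92 - 7*p (P(p) = (2 - 15*(-6) - 6*p) - p = (2 + 90 - 6*p) - p = (92 - 6*p) - p = 92 - 7*p)
-P(w(-5)) = -(92 - 7*1) = -(92 - 7) = -1*85 = -85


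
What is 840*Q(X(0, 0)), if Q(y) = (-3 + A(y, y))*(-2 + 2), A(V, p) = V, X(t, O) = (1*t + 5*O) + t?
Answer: 0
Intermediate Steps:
X(t, O) = 2*t + 5*O (X(t, O) = (t + 5*O) + t = 2*t + 5*O)
Q(y) = 0 (Q(y) = (-3 + y)*(-2 + 2) = (-3 + y)*0 = 0)
840*Q(X(0, 0)) = 840*0 = 0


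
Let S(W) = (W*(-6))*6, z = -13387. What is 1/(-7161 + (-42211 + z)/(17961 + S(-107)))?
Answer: -21813/156258491 ≈ -0.00013960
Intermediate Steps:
S(W) = -36*W (S(W) = -6*W*6 = -36*W)
1/(-7161 + (-42211 + z)/(17961 + S(-107))) = 1/(-7161 + (-42211 - 13387)/(17961 - 36*(-107))) = 1/(-7161 - 55598/(17961 + 3852)) = 1/(-7161 - 55598/21813) = 1/(-156258491/21813) = -21813/156258491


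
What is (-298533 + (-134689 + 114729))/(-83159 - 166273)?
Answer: 318493/249432 ≈ 1.2769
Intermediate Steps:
(-298533 + (-134689 + 114729))/(-83159 - 166273) = (-298533 - 19960)/(-249432) = -318493*(-1/249432) = 318493/249432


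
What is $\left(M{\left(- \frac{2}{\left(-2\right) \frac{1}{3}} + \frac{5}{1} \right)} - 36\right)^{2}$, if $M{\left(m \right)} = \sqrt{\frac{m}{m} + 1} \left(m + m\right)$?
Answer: $1808 - 1152 \sqrt{2} \approx 178.83$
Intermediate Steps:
$M{\left(m \right)} = 2 m \sqrt{2}$ ($M{\left(m \right)} = \sqrt{1 + 1} \cdot 2 m = \sqrt{2} \cdot 2 m = 2 m \sqrt{2}$)
$\left(M{\left(- \frac{2}{\left(-2\right) \frac{1}{3}} + \frac{5}{1} \right)} - 36\right)^{2} = \left(2 \left(- \frac{2}{\left(-2\right) \frac{1}{3}} + \frac{5}{1}\right) \sqrt{2} - 36\right)^{2} = \left(2 \left(- \frac{2}{\left(-2\right) \frac{1}{3}} + 5 \cdot 1\right) \sqrt{2} - 36\right)^{2} = \left(2 \left(- \frac{2}{- \frac{2}{3}} + 5\right) \sqrt{2} - 36\right)^{2} = \left(2 \left(\left(-2\right) \left(- \frac{3}{2}\right) + 5\right) \sqrt{2} - 36\right)^{2} = \left(2 \left(3 + 5\right) \sqrt{2} - 36\right)^{2} = \left(2 \cdot 8 \sqrt{2} - 36\right)^{2} = \left(16 \sqrt{2} - 36\right)^{2} = \left(-36 + 16 \sqrt{2}\right)^{2}$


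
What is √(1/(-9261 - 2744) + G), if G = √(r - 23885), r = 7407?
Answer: √(-5 + 60025*I*√16478)/245 ≈ 8.0114 + 8.0115*I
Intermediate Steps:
G = I*√16478 (G = √(7407 - 23885) = √(-16478) = I*√16478 ≈ 128.37*I)
√(1/(-9261 - 2744) + G) = √(1/(-9261 - 2744) + I*√16478) = √(1/(-12005) + I*√16478) = √(-1/12005 + I*√16478)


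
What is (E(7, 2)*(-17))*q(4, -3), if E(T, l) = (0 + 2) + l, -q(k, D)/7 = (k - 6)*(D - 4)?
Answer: 6664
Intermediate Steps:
q(k, D) = -7*(-6 + k)*(-4 + D) (q(k, D) = -7*(k - 6)*(D - 4) = -7*(-6 + k)*(-4 + D))
E(T, l) = 2 + l
(E(7, 2)*(-17))*q(4, -3) = ((2 + 2)*(-17))*(-168 + 28*4 + 42*(-3) - 7*(-3)*4) = (4*(-17))*(-168 + 112 - 126 + 84) = -68*(-98) = 6664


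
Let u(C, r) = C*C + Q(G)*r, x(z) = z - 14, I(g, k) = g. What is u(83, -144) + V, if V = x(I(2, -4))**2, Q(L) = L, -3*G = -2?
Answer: 6937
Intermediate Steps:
G = 2/3 (G = -1/3*(-2) = 2/3 ≈ 0.66667)
x(z) = -14 + z
u(C, r) = C**2 + 2*r/3 (u(C, r) = C*C + 2*r/3 = C**2 + 2*r/3)
V = 144 (V = (-14 + 2)**2 = (-12)**2 = 144)
u(83, -144) + V = (83**2 + (2/3)*(-144)) + 144 = (6889 - 96) + 144 = 6793 + 144 = 6937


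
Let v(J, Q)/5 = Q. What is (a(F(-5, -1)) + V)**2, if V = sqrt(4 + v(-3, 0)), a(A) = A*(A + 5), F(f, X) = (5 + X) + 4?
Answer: 11236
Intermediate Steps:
v(J, Q) = 5*Q
F(f, X) = 9 + X
a(A) = A*(5 + A)
V = 2 (V = sqrt(4 + 5*0) = sqrt(4 + 0) = sqrt(4) = 2)
(a(F(-5, -1)) + V)**2 = ((9 - 1)*(5 + (9 - 1)) + 2)**2 = (8*(5 + 8) + 2)**2 = (8*13 + 2)**2 = (104 + 2)**2 = 106**2 = 11236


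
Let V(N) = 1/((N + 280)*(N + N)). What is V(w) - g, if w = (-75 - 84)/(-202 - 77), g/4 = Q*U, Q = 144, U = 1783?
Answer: -2840558284215/2765858 ≈ -1.0270e+6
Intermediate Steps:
g = 1027008 (g = 4*(144*1783) = 4*256752 = 1027008)
w = 53/93 (w = -159/(-279) = -159*(-1/279) = 53/93 ≈ 0.56989)
V(N) = 1/(2*N*(280 + N)) (V(N) = 1/((280 + N)*(2*N)) = 1/(2*N*(280 + N)))
V(w) - g = 1/(2*(53/93)*(280 + 53/93)) - 1*1027008 = (½)*(93/53)/(26093/93) - 1027008 = (½)*(93/53)*(93/26093) - 1027008 = 8649/2765858 - 1027008 = -2840558284215/2765858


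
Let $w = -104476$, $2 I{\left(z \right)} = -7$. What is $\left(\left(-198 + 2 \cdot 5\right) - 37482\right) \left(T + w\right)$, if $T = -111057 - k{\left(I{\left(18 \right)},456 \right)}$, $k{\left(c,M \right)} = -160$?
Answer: $8113100910$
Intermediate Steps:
$I{\left(z \right)} = - \frac{7}{2}$ ($I{\left(z \right)} = \frac{1}{2} \left(-7\right) = - \frac{7}{2}$)
$T = -110897$ ($T = -111057 - -160 = -111057 + 160 = -110897$)
$\left(\left(-198 + 2 \cdot 5\right) - 37482\right) \left(T + w\right) = \left(\left(-198 + 2 \cdot 5\right) - 37482\right) \left(-110897 - 104476\right) = \left(\left(-198 + 10\right) - 37482\right) \left(-215373\right) = \left(-188 - 37482\right) \left(-215373\right) = \left(-37670\right) \left(-215373\right) = 8113100910$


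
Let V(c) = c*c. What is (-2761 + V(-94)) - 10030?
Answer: -3955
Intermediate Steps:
V(c) = c**2
(-2761 + V(-94)) - 10030 = (-2761 + (-94)**2) - 10030 = (-2761 + 8836) - 10030 = 6075 - 10030 = -3955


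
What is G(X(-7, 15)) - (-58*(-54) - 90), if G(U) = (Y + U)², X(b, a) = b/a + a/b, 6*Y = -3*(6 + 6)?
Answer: -32720834/11025 ≈ -2967.9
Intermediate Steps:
Y = -6 (Y = (-3*(6 + 6))/6 = (-3*12)/6 = (⅙)*(-36) = -6)
X(b, a) = a/b + b/a
G(U) = (-6 + U)²
G(X(-7, 15)) - (-58*(-54) - 90) = (-6 + (15/(-7) - 7/15))² - (-58*(-54) - 90) = (-6 + (15*(-⅐) - 7*1/15))² - (3132 - 90) = (-6 + (-15/7 - 7/15))² - 1*3042 = (-6 - 274/105)² - 3042 = (-904/105)² - 3042 = 817216/11025 - 3042 = -32720834/11025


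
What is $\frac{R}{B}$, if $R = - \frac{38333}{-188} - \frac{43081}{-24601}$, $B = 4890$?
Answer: $\frac{951129361}{22616191320} \approx 0.042055$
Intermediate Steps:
$R = \frac{951129361}{4624988}$ ($R = \left(-38333\right) \left(- \frac{1}{188}\right) - - \frac{43081}{24601} = \frac{38333}{188} + \frac{43081}{24601} = \frac{951129361}{4624988} \approx 205.65$)
$\frac{R}{B} = \frac{951129361}{4624988 \cdot 4890} = \frac{951129361}{4624988} \cdot \frac{1}{4890} = \frac{951129361}{22616191320}$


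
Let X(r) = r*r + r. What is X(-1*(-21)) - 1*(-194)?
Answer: 656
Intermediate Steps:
X(r) = r + r² (X(r) = r² + r = r + r²)
X(-1*(-21)) - 1*(-194) = (-1*(-21))*(1 - 1*(-21)) - 1*(-194) = 21*(1 + 21) + 194 = 21*22 + 194 = 462 + 194 = 656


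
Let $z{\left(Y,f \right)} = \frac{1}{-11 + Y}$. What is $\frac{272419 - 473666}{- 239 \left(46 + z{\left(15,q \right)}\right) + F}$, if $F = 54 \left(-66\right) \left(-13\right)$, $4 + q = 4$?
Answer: $- \frac{804988}{141113} \approx -5.7046$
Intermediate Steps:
$q = 0$ ($q = -4 + 4 = 0$)
$F = 46332$ ($F = \left(-3564\right) \left(-13\right) = 46332$)
$\frac{272419 - 473666}{- 239 \left(46 + z{\left(15,q \right)}\right) + F} = \frac{272419 - 473666}{- 239 \left(46 + \frac{1}{-11 + 15}\right) + 46332} = - \frac{201247}{- 239 \left(46 + \frac{1}{4}\right) + 46332} = - \frac{201247}{\left(-239\right) \frac{185}{4} + 46332} = - \frac{201247}{- \frac{44215}{4} + 46332} = - \frac{201247}{\frac{141113}{4}} = \left(-201247\right) \frac{4}{141113} = - \frac{804988}{141113}$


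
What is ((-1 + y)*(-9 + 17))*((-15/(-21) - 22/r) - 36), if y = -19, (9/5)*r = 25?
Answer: 1032352/175 ≈ 5899.2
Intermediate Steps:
r = 125/9 (r = (5/9)*25 = 125/9 ≈ 13.889)
((-1 + y)*(-9 + 17))*((-15/(-21) - 22/r) - 36) = ((-1 - 19)*(-9 + 17))*((-15/(-21) - 22/125/9) - 36) = (-20*8)*((-15*(-1/21) - 22*9/125) - 36) = -160*((5/7 - 198/125) - 36) = -160*(-761/875 - 36) = -160*(-32261/875) = 1032352/175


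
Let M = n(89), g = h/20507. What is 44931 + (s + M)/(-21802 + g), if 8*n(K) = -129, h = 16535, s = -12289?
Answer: 3919584893219/87234552 ≈ 44932.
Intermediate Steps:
n(K) = -129/8 (n(K) = (⅛)*(-129) = -129/8)
g = 16535/20507 ≈ 0.80631
M = -129/8 ≈ -16.125
44931 + (s + M)/(-21802 + g) = 44931 + (-12289 - 129/8)/(-21802 + 16535/20507) = 44931 - 98441/(8*(-447077079/20507)) = 44931 - 98441/8*(-20507/447077079) = 44931 + 49237307/87234552 = 3919584893219/87234552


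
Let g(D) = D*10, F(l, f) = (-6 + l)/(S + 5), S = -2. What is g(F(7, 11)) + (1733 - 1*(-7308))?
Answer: 27133/3 ≈ 9044.3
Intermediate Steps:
F(l, f) = -2 + l/3 (F(l, f) = (-6 + l)/(-2 + 5) = (-6 + l)/3 = (-6 + l)*(⅓) = -2 + l/3)
g(D) = 10*D
g(F(7, 11)) + (1733 - 1*(-7308)) = 10*(-2 + (⅓)*7) + (1733 - 1*(-7308)) = 10*(-2 + 7/3) + (1733 + 7308) = 10*(⅓) + 9041 = 10/3 + 9041 = 27133/3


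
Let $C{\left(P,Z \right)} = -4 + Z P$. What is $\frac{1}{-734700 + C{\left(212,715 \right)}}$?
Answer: $- \frac{1}{583124} \approx -1.7149 \cdot 10^{-6}$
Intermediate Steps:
$C{\left(P,Z \right)} = -4 + P Z$
$\frac{1}{-734700 + C{\left(212,715 \right)}} = \frac{1}{-734700 + \left(-4 + 212 \cdot 715\right)} = \frac{1}{-734700 + \left(-4 + 151580\right)} = \frac{1}{-734700 + 151576} = \frac{1}{-583124} = - \frac{1}{583124}$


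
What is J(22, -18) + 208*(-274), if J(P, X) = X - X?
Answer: -56992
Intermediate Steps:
J(P, X) = 0
J(22, -18) + 208*(-274) = 0 + 208*(-274) = 0 - 56992 = -56992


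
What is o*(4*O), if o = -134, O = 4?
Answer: -2144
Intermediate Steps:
o*(4*O) = -536*4 = -134*16 = -2144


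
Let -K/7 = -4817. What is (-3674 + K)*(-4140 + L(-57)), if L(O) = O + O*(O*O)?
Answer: -5690222550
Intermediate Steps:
L(O) = O + O³ (L(O) = O + O*O² = O + O³)
K = 33719 (K = -7*(-4817) = 33719)
(-3674 + K)*(-4140 + L(-57)) = (-3674 + 33719)*(-4140 + (-57 + (-57)³)) = 30045*(-4140 + (-57 - 185193)) = 30045*(-4140 - 185250) = 30045*(-189390) = -5690222550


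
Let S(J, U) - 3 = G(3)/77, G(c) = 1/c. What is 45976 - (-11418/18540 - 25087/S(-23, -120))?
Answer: 29125465843/536115 ≈ 54327.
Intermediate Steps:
S(J, U) = 694/231 (S(J, U) = 3 + 1/(3*77) = 3 + (⅓)*(1/77) = 3 + 1/231 = 694/231)
45976 - (-11418/18540 - 25087/S(-23, -120)) = 45976 - (-11418/18540 - 25087/694/231) = 45976 - (-11418*1/18540 - 25087*231/694) = 45976 - (-1903/3090 - 5795097/694) = 45976 - 1*(-4477042603/536115) = 45976 + 4477042603/536115 = 29125465843/536115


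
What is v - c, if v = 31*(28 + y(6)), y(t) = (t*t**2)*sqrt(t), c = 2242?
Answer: -1374 + 6696*sqrt(6) ≈ 15028.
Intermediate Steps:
y(t) = t**(7/2) (y(t) = t**3*sqrt(t) = t**(7/2))
v = 868 + 6696*sqrt(6) (v = 31*(28 + 6**(7/2)) = 31*(28 + 216*sqrt(6)) = 868 + 6696*sqrt(6) ≈ 17270.)
v - c = (868 + 6696*sqrt(6)) - 1*2242 = (868 + 6696*sqrt(6)) - 2242 = -1374 + 6696*sqrt(6)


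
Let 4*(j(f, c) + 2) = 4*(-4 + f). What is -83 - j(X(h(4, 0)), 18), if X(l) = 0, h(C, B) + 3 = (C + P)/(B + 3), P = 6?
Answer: -77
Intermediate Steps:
h(C, B) = -3 + (6 + C)/(3 + B) (h(C, B) = -3 + (C + 6)/(B + 3) = -3 + (6 + C)/(3 + B))
j(f, c) = -6 + f (j(f, c) = -2 + (4*(-4 + f))/4 = -2 + (-16 + 4*f)/4 = -2 + (-4 + f) = -6 + f)
-83 - j(X(h(4, 0)), 18) = -83 - (-6 + 0) = -83 - 1*(-6) = -83 + 6 = -77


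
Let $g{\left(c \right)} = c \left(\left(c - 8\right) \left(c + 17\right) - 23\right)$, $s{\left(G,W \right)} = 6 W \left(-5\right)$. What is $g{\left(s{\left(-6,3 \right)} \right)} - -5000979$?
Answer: $4359189$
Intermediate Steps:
$s{\left(G,W \right)} = - 30 W$
$g{\left(c \right)} = c \left(-23 + \left(-8 + c\right) \left(17 + c\right)\right)$ ($g{\left(c \right)} = c \left(\left(-8 + c\right) \left(17 + c\right) - 23\right) = c \left(-23 + \left(-8 + c\right) \left(17 + c\right)\right)$)
$g{\left(s{\left(-6,3 \right)} \right)} - -5000979 = \left(-30\right) 3 \left(-159 + \left(\left(-30\right) 3\right)^{2} + 9 \left(\left(-30\right) 3\right)\right) - -5000979 = - 90 \left(-159 + \left(-90\right)^{2} + 9 \left(-90\right)\right) + 5000979 = - 90 \left(-159 + 8100 - 810\right) + 5000979 = \left(-90\right) 7131 + 5000979 = -641790 + 5000979 = 4359189$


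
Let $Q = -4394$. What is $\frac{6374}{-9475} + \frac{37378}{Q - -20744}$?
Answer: $\frac{4998833}{3098325} \approx 1.6134$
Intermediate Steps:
$\frac{6374}{-9475} + \frac{37378}{Q - -20744} = \frac{6374}{-9475} + \frac{37378}{-4394 - -20744} = 6374 \left(- \frac{1}{9475}\right) + \frac{37378}{-4394 + 20744} = - \frac{6374}{9475} + \frac{37378}{16350} = - \frac{6374}{9475} + 37378 \cdot \frac{1}{16350} = - \frac{6374}{9475} + \frac{18689}{8175} = \frac{4998833}{3098325}$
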